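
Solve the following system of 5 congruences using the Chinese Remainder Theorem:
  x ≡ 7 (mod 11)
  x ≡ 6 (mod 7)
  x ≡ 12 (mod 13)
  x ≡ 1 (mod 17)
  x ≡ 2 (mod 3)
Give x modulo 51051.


Product of moduli M = 11 · 7 · 13 · 17 · 3 = 51051.
Merge one congruence at a time:
  Start: x ≡ 7 (mod 11).
  Combine with x ≡ 6 (mod 7); new modulus lcm = 77.
    Write x = 7 + 11·t and substitute into x ≡ 6 (mod 7): 11·t ≡ 6 − 7 = -1 (mod 7).
    Reduce coefficients mod 7: 4·t ≡ 6 (mod 7).
    The inverse of 4 mod 7 is 2 (since 4·2 = 8 = 1·7 + 1), so t ≡ 2·6 = 12 ≡ 5 (mod 7).
    Then x = 7 + 11·5 = 62, valid modulo lcm(11, 7) = 77: x ≡ 62 (mod 77).
  Combine with x ≡ 12 (mod 13); new modulus lcm = 1001.
    Write x = 62 + 77·t and substitute into x ≡ 12 (mod 13): 77·t ≡ 12 − 62 = -50 (mod 13).
    Reduce coefficients mod 13: 12·t ≡ 2 (mod 13).
    The inverse of 12 mod 13 is 12 (since 12·12 = 144 = 11·13 + 1), so t ≡ 12·2 = 24 ≡ 11 (mod 13).
    Then x = 62 + 77·11 = 909, valid modulo lcm(77, 13) = 1001: x ≡ 909 (mod 1001).
  Combine with x ≡ 1 (mod 17); new modulus lcm = 17017.
    Write x = 909 + 1001·t and substitute into x ≡ 1 (mod 17): 1001·t ≡ 1 − 909 = -908 (mod 17).
    Reduce coefficients mod 17: 15·t ≡ 10 (mod 17).
    The inverse of 15 mod 17 is 8 (since 15·8 = 120 = 7·17 + 1), so t ≡ 8·10 = 80 ≡ 12 (mod 17).
    Then x = 909 + 1001·12 = 12921, valid modulo lcm(1001, 17) = 17017: x ≡ 12921 (mod 17017).
  Combine with x ≡ 2 (mod 3); new modulus lcm = 51051.
    Write x = 12921 + 17017·t and substitute into x ≡ 2 (mod 3): 17017·t ≡ 2 − 12921 = -12919 (mod 3).
    Reduce coefficients mod 3: 1·t ≡ 2 (mod 3).
    So t ≡ 2 (mod 3).
    Then x = 12921 + 17017·2 = 46955, valid modulo lcm(17017, 3) = 51051: x ≡ 46955 (mod 51051).
Verify against each original: 46955 mod 11 = 7, 46955 mod 7 = 6, 46955 mod 13 = 12, 46955 mod 17 = 1, 46955 mod 3 = 2.

x ≡ 46955 (mod 51051).


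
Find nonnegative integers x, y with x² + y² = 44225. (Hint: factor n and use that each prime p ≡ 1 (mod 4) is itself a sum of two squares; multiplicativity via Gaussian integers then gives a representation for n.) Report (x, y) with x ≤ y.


Step 1: Factor n = 44225 = 5^2 · 29 · 61.
Step 2: Check the mod-4 condition on each prime factor: 5 ≡ 1 (mod 4), exponent 2; 29 ≡ 1 (mod 4), exponent 1; 61 ≡ 1 (mod 4), exponent 1.
All primes ≡ 3 (mod 4) appear to even exponent (or don't appear), so by the two-squares theorem n IS expressible as a sum of two squares.
Step 3: Build a representation. Group n = k² · m with k = 5 and m = 29 · 61 = 1769 (a product of primes ≡ 1 (mod 4)); a representation of m scales to one of n via (k·x)² + (k·y)² = k²(x² + y²). Each prime p ≡ 1 (mod 4) is itself a sum of two squares; find a² by testing p − a² for a perfect square:
  29: 29 − 1² = 28, 29 − 2² = 25 = 5² ⇒ 29 = 2² + 5².
  61: 61 − 1² = 60, 61 − 2² = 57, 61 − 3² = 52, 61 − 4² = 45, 61 − 5² = 36 = 6² ⇒ 61 = 5² + 6².
  Combine using the Brahmagupta–Fibonacci identity (a² + b²)(c² + d²) = (ac − bd)² + (ad + bc)² = (ac + bd)² + (ad − bc)²:
  29 · 61 = 1769: from (2² + 5²)(5² + 6²), take (2·5 − 5·6, 2·6 + 5·5) = (10 − 30, 12 + 25) = (-20, 37); dropping signs (only squares matter) gives (20, 37); check 20² + 37² = 400 + 1369 = 1769 ✓.
  Scale by k = 5: (5·20, 5·37) = (100, 185).
Step 4: Order so x ≤ y and verify: 100² + 185² = 10000 + 34225 = 44225 = n. ✓

n = 44225 = 100² + 185² (one valid representation with x ≤ y).


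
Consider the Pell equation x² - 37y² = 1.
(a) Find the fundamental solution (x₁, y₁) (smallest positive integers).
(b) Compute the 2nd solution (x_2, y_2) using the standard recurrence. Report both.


Step 1: Find the fundamental solution (x₁, y₁) of x² - 37y² = 1.
  Expand √37 as a continued fraction. a₀ = ⌊√37⌋ = 6; iterate m_{k+1} = d_k·a_k − m_k, d_{k+1} = (37 − m_{k+1}²)/d_k, a_{k+1} = ⌊(a₀ + m_{k+1})/d_{k+1}⌋ (starting m₀ = 0, d₀ = 1), with convergents p_k = a_k·p_{k-1} + p_{k-2}, q_k = a_k·q_{k-1} + q_{k-2} (p₋₁ = 1, q₋₁ = 0):
  k = 0: a₀ = 6; p₀/q₀ = 6/1; p₀² − 37·q₀² = 36 − 37 = -1.
  k = 1: m = 6, d = 1, a = ⌊(6 + 6)/1⌋ = 12; p/q = (12·6 + 1)/(12·1 + 0) = 73/12; p² − 37·q² = 5329 − 5328 = 1.
  The first convergent with p² − 37·q² = 1 gives the fundamental solution (x₁, y₁) = (73, 12).
Step 2: Apply the recurrence (x_{n+1}, y_{n+1}) = (x₁x_n + 37y₁y_n, x₁y_n + y₁x_n) repeatedly.
  From (x_1, y_1) = (73, 12): x_2 = 73·73 + 37·12·12 = 10657; y_2 = 73·12 + 12·73 = 1752.
Step 3: Verify x_2² - 37·y_2² = 113571649 - 113571648 = 1 (should be 1). ✓

(x_1, y_1) = (73, 12); (x_2, y_2) = (10657, 1752).


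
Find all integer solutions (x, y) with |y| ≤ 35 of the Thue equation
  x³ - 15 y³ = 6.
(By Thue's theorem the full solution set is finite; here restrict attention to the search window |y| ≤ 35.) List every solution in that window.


The equation is x³ - 15y³ = 6. For fixed y, x³ = 15·y³ + 6, so a solution requires the RHS to be a perfect cube.
Strategy: iterate y from -35 to 35, compute RHS = 15·y³ + 6, and check whether it is a (positive or negative) perfect cube.
Check small values of y:
  y = 0: RHS = 6 is not a perfect cube.
  y = 1: RHS = 21 is not a perfect cube.
  y = -1: RHS = -9 is not a perfect cube.
  y = 2: RHS = 126 is not a perfect cube.
  y = -2: RHS = -114 is not a perfect cube.
  y = 3: RHS = 411 is not a perfect cube.
  y = -3: RHS = -399 is not a perfect cube.
Continuing the search up to |y| = 35 finds no solutions either.
No (x, y) in the scanned range satisfies the equation.

No integer solutions with |y| ≤ 35.


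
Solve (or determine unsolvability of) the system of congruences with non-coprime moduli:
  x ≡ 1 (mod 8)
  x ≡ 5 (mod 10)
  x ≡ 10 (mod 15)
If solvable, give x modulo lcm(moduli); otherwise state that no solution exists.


Moduli 8, 10, 15 are not pairwise coprime, so CRT works modulo lcm(m_i) when all pairwise compatibility conditions hold.
Pairwise compatibility: gcd(m_i, m_j) must divide a_i - a_j for every pair.
Merge one congruence at a time:
  Start: x ≡ 1 (mod 8).
  Combine with x ≡ 5 (mod 10): gcd(8, 10) = 2; 5 - 1 = 4, which IS divisible by 2, so compatible.
    Write x = 1 + 8·t and substitute into x ≡ 5 (mod 10): 8·t ≡ 5 − 1 = 4 (mod 10).
    Divide the congruence (and modulus) by g = 2: 4·t ≡ 2 (mod 5).
    The inverse of 4 mod 5 is 4 (since 4·4 = 16 = 3·5 + 1), so t ≡ 4·2 = 8 ≡ 3 (mod 5).
    Then x = 1 + 8·3 = 25, valid modulo lcm(8, 10) = 40: x ≡ 25 (mod 40).
  Combine with x ≡ 10 (mod 15): gcd(40, 15) = 5; 10 - 25 = -15, which IS divisible by 5, so compatible.
    Write x = 25 + 40·t and substitute into x ≡ 10 (mod 15): 40·t ≡ 10 − 25 = -15 (mod 15).
    Divide the congruence (and modulus) by g = 5: 8·t ≡ -3 (mod 3).
    Reduce coefficients mod 3: 2·t ≡ 0 (mod 3).
    The inverse of 2 mod 3 is 2 (since 2·2 = 4 = 1·3 + 1), so t ≡ 2·0 = 0 ≡ 0 (mod 3).
    Then x = 25 + 40·0 = 25, valid modulo lcm(40, 15) = 120: x ≡ 25 (mod 120).
Verify: 25 mod 8 = 1, 25 mod 10 = 5, 25 mod 15 = 10.

x ≡ 25 (mod 120).


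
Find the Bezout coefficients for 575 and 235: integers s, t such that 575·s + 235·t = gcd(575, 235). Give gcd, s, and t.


Euclidean algorithm on (575, 235) — divide until remainder is 0:
  575 = 2 · 235 + 105
  235 = 2 · 105 + 25
  105 = 4 · 25 + 5
  25 = 5 · 5 + 0
gcd(575, 235) = 5.
Track Bezout coefficients alongside the remainders: start with r₀ = 575 = a·1 + b·0 (s = 1, t = 0) and r₁ = 235 = a·0 + b·1 (s = 0, t = 1); each new remainder r_{k+1} = r_{k-1} − q_k·r_k inherits s_{k+1} = s_{k-1} − q_k·s_k, t_{k+1} = t_{k-1} − q_k·t_k, so r_k = a·s_k + b·t_k at every step:
  q = 2: r = 105, s = 1 − 2·0 = 1, t = 0 − 2·1 = -2  (check: 575·1 + 235·(-2) = 105)
  q = 2: r = 25, s = 0 − 2·1 = -2, t = 1 − 2·(-2) = 5  (check: 575·(-2) + 235·5 = 25)
  q = 4: r = 5, s = 1 − 4·(-2) = 9, t = -2 − 4·5 = -22  (check: 575·9 + 235·(-22) = 5)
The row with r = 5 (the gcd) gives the Bezout coefficients s = 9, t = -22.
Result: 575 · (9) + 235 · (-22) = 5.

gcd(575, 235) = 5; s = 9, t = -22 (check: 575·9 + 235·(-22) = 5).


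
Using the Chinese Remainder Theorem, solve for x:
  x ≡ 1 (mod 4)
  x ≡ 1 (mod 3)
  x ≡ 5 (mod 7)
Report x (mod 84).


Moduli 4, 3, 7 are pairwise coprime; by CRT there is a unique solution modulo M = 4 · 3 · 7 = 84.
Solve pairwise, accumulating the modulus:
  Start with x ≡ 1 (mod 4).
  Combine with x ≡ 1 (mod 3): since gcd(4, 3) = 1, we get a unique residue mod 12.
    Write x = 1 + 4·t and substitute into x ≡ 1 (mod 3): 4·t ≡ 1 − 1 = 0 (mod 3).
    Reduce coefficients mod 3: 1·t ≡ 0 (mod 3).
    So t ≡ 0 (mod 3).
    Then x = 1 + 4·0 = 1, valid modulo lcm(4, 3) = 12: x ≡ 1 (mod 12).
  Combine with x ≡ 5 (mod 7): since gcd(12, 7) = 1, we get a unique residue mod 84.
    Write x = 1 + 12·t and substitute into x ≡ 5 (mod 7): 12·t ≡ 5 − 1 = 4 (mod 7).
    Reduce coefficients mod 7: 5·t ≡ 4 (mod 7).
    The inverse of 5 mod 7 is 3 (since 5·3 = 15 = 2·7 + 1), so t ≡ 3·4 = 12 ≡ 5 (mod 7).
    Then x = 1 + 12·5 = 61, valid modulo lcm(12, 7) = 84: x ≡ 61 (mod 84).
Verify: 61 mod 4 = 1 ✓, 61 mod 3 = 1 ✓, 61 mod 7 = 5 ✓.

x ≡ 61 (mod 84).


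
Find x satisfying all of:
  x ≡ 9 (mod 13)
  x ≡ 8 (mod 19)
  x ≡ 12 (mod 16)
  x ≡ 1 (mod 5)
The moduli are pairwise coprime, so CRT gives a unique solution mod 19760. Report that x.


Product of moduli M = 13 · 19 · 16 · 5 = 19760.
Merge one congruence at a time:
  Start: x ≡ 9 (mod 13).
  Combine with x ≡ 8 (mod 19); new modulus lcm = 247.
    Write x = 9 + 13·t and substitute into x ≡ 8 (mod 19): 13·t ≡ 8 − 9 = -1 (mod 19).
    Reduce coefficients mod 19: 13·t ≡ 18 (mod 19).
    The inverse of 13 mod 19 is 3 (since 13·3 = 39 = 2·19 + 1), so t ≡ 3·18 = 54 ≡ 16 (mod 19).
    Then x = 9 + 13·16 = 217, valid modulo lcm(13, 19) = 247: x ≡ 217 (mod 247).
  Combine with x ≡ 12 (mod 16); new modulus lcm = 3952.
    Write x = 217 + 247·t and substitute into x ≡ 12 (mod 16): 247·t ≡ 12 − 217 = -205 (mod 16).
    Reduce coefficients mod 16: 7·t ≡ 3 (mod 16).
    The inverse of 7 mod 16 is 7 (since 7·7 = 49 = 3·16 + 1), so t ≡ 7·3 = 21 ≡ 5 (mod 16).
    Then x = 217 + 247·5 = 1452, valid modulo lcm(247, 16) = 3952: x ≡ 1452 (mod 3952).
  Combine with x ≡ 1 (mod 5); new modulus lcm = 19760.
    Write x = 1452 + 3952·t and substitute into x ≡ 1 (mod 5): 3952·t ≡ 1 − 1452 = -1451 (mod 5).
    Reduce coefficients mod 5: 2·t ≡ 4 (mod 5).
    The inverse of 2 mod 5 is 3 (since 2·3 = 6 = 1·5 + 1), so t ≡ 3·4 = 12 ≡ 2 (mod 5).
    Then x = 1452 + 3952·2 = 9356, valid modulo lcm(3952, 5) = 19760: x ≡ 9356 (mod 19760).
Verify against each original: 9356 mod 13 = 9, 9356 mod 19 = 8, 9356 mod 16 = 12, 9356 mod 5 = 1.

x ≡ 9356 (mod 19760).


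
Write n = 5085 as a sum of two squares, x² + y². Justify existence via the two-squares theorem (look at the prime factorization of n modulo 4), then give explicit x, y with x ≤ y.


Step 1: Factor n = 5085 = 3^2 · 5 · 113.
Step 2: Check the mod-4 condition on each prime factor: 3 ≡ 3 (mod 4), exponent 2 (must be even); 5 ≡ 1 (mod 4), exponent 1; 113 ≡ 1 (mod 4), exponent 1.
All primes ≡ 3 (mod 4) appear to even exponent (or don't appear), so by the two-squares theorem n IS expressible as a sum of two squares.
Step 3: Build a representation. Group n = k² · m with k = 3 and m = 5 · 113 = 565 (a product of primes ≡ 1 (mod 4)); a representation of m scales to one of n via (k·x)² + (k·y)² = k²(x² + y²). Each prime p ≡ 1 (mod 4) is itself a sum of two squares; find a² by testing p − a² for a perfect square:
  5: 5 − 1² = 4 = 2² ⇒ 5 = 1² + 2².
  113: 113 − 1² = 112, 113 − 2² = 109, 113 − 3² = 104, 113 − 4² = 97, 113 − 5² = 88, 113 − 6² = 77, 113 − 7² = 64 = 8² ⇒ 113 = 7² + 8².
  Combine using the Brahmagupta–Fibonacci identity (a² + b²)(c² + d²) = (ac − bd)² + (ad + bc)² = (ac + bd)² + (ad − bc)²:
  5 · 113 = 565: from (1² + 2²)(7² + 8²), take (1·7 − 2·8, 1·8 + 2·7) = (7 − 16, 8 + 14) = (-9, 22); dropping signs (only squares matter) gives (9, 22); check 9² + 22² = 81 + 484 = 565 ✓.
  Scale by k = 3: (3·9, 3·22) = (27, 66).
Step 4: Order so x ≤ y and verify: 27² + 66² = 729 + 4356 = 5085 = n. ✓

n = 5085 = 27² + 66² (one valid representation with x ≤ y).


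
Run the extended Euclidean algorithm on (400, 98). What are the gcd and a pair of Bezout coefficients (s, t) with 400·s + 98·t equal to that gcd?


Euclidean algorithm on (400, 98) — divide until remainder is 0:
  400 = 4 · 98 + 8
  98 = 12 · 8 + 2
  8 = 4 · 2 + 0
gcd(400, 98) = 2.
Track Bezout coefficients alongside the remainders: start with r₀ = 400 = a·1 + b·0 (s = 1, t = 0) and r₁ = 98 = a·0 + b·1 (s = 0, t = 1); each new remainder r_{k+1} = r_{k-1} − q_k·r_k inherits s_{k+1} = s_{k-1} − q_k·s_k, t_{k+1} = t_{k-1} − q_k·t_k, so r_k = a·s_k + b·t_k at every step:
  q = 4: r = 8, s = 1 − 4·0 = 1, t = 0 − 4·1 = -4  (check: 400·1 + 98·(-4) = 8)
  q = 12: r = 2, s = 0 − 12·1 = -12, t = 1 − 12·(-4) = 49  (check: 400·(-12) + 98·49 = 2)
The row with r = 2 (the gcd) gives the Bezout coefficients s = -12, t = 49.
Result: 400 · (-12) + 98 · (49) = 2.

gcd(400, 98) = 2; s = -12, t = 49 (check: 400·(-12) + 98·49 = 2).


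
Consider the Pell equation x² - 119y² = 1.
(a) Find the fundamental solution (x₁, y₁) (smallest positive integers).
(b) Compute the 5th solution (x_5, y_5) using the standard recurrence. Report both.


Step 1: Find the fundamental solution (x₁, y₁) of x² - 119y² = 1.
  Expand √119 as a continued fraction. a₀ = ⌊√119⌋ = 10; iterate m_{k+1} = d_k·a_k − m_k, d_{k+1} = (119 − m_{k+1}²)/d_k, a_{k+1} = ⌊(a₀ + m_{k+1})/d_{k+1}⌋ (starting m₀ = 0, d₀ = 1), with convergents p_k = a_k·p_{k-1} + p_{k-2}, q_k = a_k·q_{k-1} + q_{k-2} (p₋₁ = 1, q₋₁ = 0):
  k = 0: a₀ = 10; p₀/q₀ = 10/1; p₀² − 119·q₀² = 100 − 119 = -19.
  k = 1: m = 10, d = 19, a = ⌊(10 + 10)/19⌋ = 1; p/q = (1·10 + 1)/(1·1 + 0) = 11/1; p² − 119·q² = 121 − 119 = 2.
  k = 2: m = 9, d = 2, a = ⌊(10 + 9)/2⌋ = 9; p/q = (9·11 + 10)/(9·1 + 1) = 109/10; p² − 119·q² = 11881 − 11900 = -19.
  k = 3: m = 9, d = 19, a = ⌊(10 + 9)/19⌋ = 1; p/q = (1·109 + 11)/(1·10 + 1) = 120/11; p² − 119·q² = 14400 − 14399 = 1.
  The first convergent with p² − 119·q² = 1 gives the fundamental solution (x₁, y₁) = (120, 11).
Step 2: Apply the recurrence (x_{n+1}, y_{n+1}) = (x₁x_n + 119y₁y_n, x₁y_n + y₁x_n) repeatedly.
  From (x_1, y_1) = (120, 11): x_2 = 120·120 + 119·11·11 = 28799; y_2 = 120·11 + 11·120 = 2640.
  From (x_2, y_2) = (28799, 2640): x_3 = 120·28799 + 119·11·2640 = 6911640; y_3 = 120·2640 + 11·28799 = 633589.
  From (x_3, y_3) = (6911640, 633589): x_4 = 120·6911640 + 119·11·633589 = 1658764801; y_4 = 120·633589 + 11·6911640 = 152058720.
  From (x_4, y_4) = (1658764801, 152058720): x_5 = 120·1658764801 + 119·11·152058720 = 398096640600; y_5 = 120·152058720 + 11·1658764801 = 36493459211.
Step 3: Verify x_5² - 119·y_5² = 158480935257005568360000 - 158480935257005568359999 = 1 (should be 1). ✓

(x_1, y_1) = (120, 11); (x_5, y_5) = (398096640600, 36493459211).


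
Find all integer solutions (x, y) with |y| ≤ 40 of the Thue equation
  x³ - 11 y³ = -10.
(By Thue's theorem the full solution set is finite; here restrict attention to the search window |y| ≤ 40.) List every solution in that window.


The equation is x³ - 11y³ = -10. For fixed y, x³ = 11·y³ − 10, so a solution requires the RHS to be a perfect cube.
Strategy: iterate y from -40 to 40, compute RHS = 11·y³ − 10, and check whether it is a (positive or negative) perfect cube.
Check small values of y:
  y = 0: RHS = -10 is not a perfect cube.
  y = 1: RHS = 1 = (1)³ ⇒ x = 1 works.
  y = -1: RHS = -21 is not a perfect cube.
  y = 2: RHS = 78 is not a perfect cube.
  y = -2: RHS = -98 is not a perfect cube.
  y = 3: RHS = 287 is not a perfect cube.
  y = -3: RHS = -307 is not a perfect cube.
Continuing the search up to |y| = 40 finds no further solutions beyond those listed.
Collected solutions: (1, 1).

Solutions (with |y| ≤ 40): (1, 1).


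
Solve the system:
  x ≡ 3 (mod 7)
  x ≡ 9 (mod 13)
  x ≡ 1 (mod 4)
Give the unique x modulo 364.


Moduli 7, 13, 4 are pairwise coprime; by CRT there is a unique solution modulo M = 7 · 13 · 4 = 364.
Solve pairwise, accumulating the modulus:
  Start with x ≡ 3 (mod 7).
  Combine with x ≡ 9 (mod 13): since gcd(7, 13) = 1, we get a unique residue mod 91.
    Write x = 3 + 7·t and substitute into x ≡ 9 (mod 13): 7·t ≡ 9 − 3 = 6 (mod 13).
    The inverse of 7 mod 13 is 2 (since 7·2 = 14 = 1·13 + 1), so t ≡ 2·6 = 12 ≡ 12 (mod 13).
    Then x = 3 + 7·12 = 87, valid modulo lcm(7, 13) = 91: x ≡ 87 (mod 91).
  Combine with x ≡ 1 (mod 4): since gcd(91, 4) = 1, we get a unique residue mod 364.
    Write x = 87 + 91·t and substitute into x ≡ 1 (mod 4): 91·t ≡ 1 − 87 = -86 (mod 4).
    Reduce coefficients mod 4: 3·t ≡ 2 (mod 4).
    The inverse of 3 mod 4 is 3 (since 3·3 = 9 = 2·4 + 1), so t ≡ 3·2 = 6 ≡ 2 (mod 4).
    Then x = 87 + 91·2 = 269, valid modulo lcm(91, 4) = 364: x ≡ 269 (mod 364).
Verify: 269 mod 7 = 3 ✓, 269 mod 13 = 9 ✓, 269 mod 4 = 1 ✓.

x ≡ 269 (mod 364).


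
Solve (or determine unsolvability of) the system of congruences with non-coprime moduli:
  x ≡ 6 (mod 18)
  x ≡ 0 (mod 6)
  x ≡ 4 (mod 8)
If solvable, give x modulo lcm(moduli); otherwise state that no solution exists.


Moduli 18, 6, 8 are not pairwise coprime, so CRT works modulo lcm(m_i) when all pairwise compatibility conditions hold.
Pairwise compatibility: gcd(m_i, m_j) must divide a_i - a_j for every pair.
Merge one congruence at a time:
  Start: x ≡ 6 (mod 18).
  Combine with x ≡ 0 (mod 6): gcd(18, 6) = 6; 0 - 6 = -6, which IS divisible by 6, so compatible.
    Write x = 6 + 18·t and substitute into x ≡ 0 (mod 6): 18·t ≡ 0 − 6 = -6 (mod 6).
    Divide the congruence (and modulus) by g = 6: 3·t ≡ -1 (mod 1).
    Modulo 1 every t works; take t = 0.
    Then x = 6 + 18·0 = 6, valid modulo lcm(18, 6) = 18: x ≡ 6 (mod 18).
  Combine with x ≡ 4 (mod 8): gcd(18, 8) = 2; 4 - 6 = -2, which IS divisible by 2, so compatible.
    Write x = 6 + 18·t and substitute into x ≡ 4 (mod 8): 18·t ≡ 4 − 6 = -2 (mod 8).
    Divide the congruence (and modulus) by g = 2: 9·t ≡ -1 (mod 4).
    Reduce coefficients mod 4: 1·t ≡ 3 (mod 4).
    So t ≡ 3 (mod 4).
    Then x = 6 + 18·3 = 60, valid modulo lcm(18, 8) = 72: x ≡ 60 (mod 72).
Verify: 60 mod 18 = 6, 60 mod 6 = 0, 60 mod 8 = 4.

x ≡ 60 (mod 72).


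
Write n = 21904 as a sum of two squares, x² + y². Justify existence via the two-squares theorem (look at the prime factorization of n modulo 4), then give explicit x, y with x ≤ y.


Step 1: Factor n = 21904 = 2^4 · 37^2.
Step 2: Check the mod-4 condition on each prime factor: 2 = 2 (special); 37 ≡ 1 (mod 4), exponent 2.
All primes ≡ 3 (mod 4) appear to even exponent (or don't appear), so by the two-squares theorem n IS expressible as a sum of two squares.
Step 3: Build a representation. Group n = k² · m with k = 4 and m = 37 · 37 = 1369 (a product of primes ≡ 1 (mod 4)); a representation of m scales to one of n via (k·x)² + (k·y)² = k²(x² + y²). Each prime p ≡ 1 (mod 4) is itself a sum of two squares; find a² by testing p − a² for a perfect square:
  37: 37 − 1² = 36 = 6² ⇒ 37 = 1² + 6².
  Combine using the Brahmagupta–Fibonacci identity (a² + b²)(c² + d²) = (ac − bd)² + (ad + bc)² = (ac + bd)² + (ad − bc)²:
  37 · 37 = 1369: from (1² + 6²)(1² + 6²), take (1·1 − 6·6, 1·6 + 6·1) = (1 − 36, 6 + 6) = (-35, 12); dropping signs (only squares matter) gives (35, 12); check 35² + 12² = 1225 + 144 = 1369 ✓.
  Scale by k = 4: (4·35, 4·12) = (140, 48).
Step 4: Order so x ≤ y and verify: 48² + 140² = 2304 + 19600 = 21904 = n. ✓

n = 21904 = 48² + 140² (one valid representation with x ≤ y).


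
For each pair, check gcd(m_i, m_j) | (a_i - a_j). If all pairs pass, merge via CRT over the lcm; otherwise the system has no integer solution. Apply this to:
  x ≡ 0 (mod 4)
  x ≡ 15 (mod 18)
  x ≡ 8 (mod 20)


Moduli 4, 18, 20 are not pairwise coprime, so CRT works modulo lcm(m_i) when all pairwise compatibility conditions hold.
Pairwise compatibility: gcd(m_i, m_j) must divide a_i - a_j for every pair.
Merge one congruence at a time:
  Start: x ≡ 0 (mod 4).
  Combine with x ≡ 15 (mod 18): gcd(4, 18) = 2, and 15 - 0 = 15 is NOT divisible by 2.
    ⇒ system is inconsistent (no integer solution).

No solution (the system is inconsistent).


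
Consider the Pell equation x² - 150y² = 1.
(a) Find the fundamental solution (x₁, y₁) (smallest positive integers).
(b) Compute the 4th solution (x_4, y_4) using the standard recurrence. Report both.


Step 1: Find the fundamental solution (x₁, y₁) of x² - 150y² = 1.
  Expand √150 as a continued fraction. a₀ = ⌊√150⌋ = 12; iterate m_{k+1} = d_k·a_k − m_k, d_{k+1} = (150 − m_{k+1}²)/d_k, a_{k+1} = ⌊(a₀ + m_{k+1})/d_{k+1}⌋ (starting m₀ = 0, d₀ = 1), with convergents p_k = a_k·p_{k-1} + p_{k-2}, q_k = a_k·q_{k-1} + q_{k-2} (p₋₁ = 1, q₋₁ = 0):
  k = 0: a₀ = 12; p₀/q₀ = 12/1; p₀² − 150·q₀² = 144 − 150 = -6.
  k = 1: m = 12, d = 6, a = ⌊(12 + 12)/6⌋ = 4; p/q = (4·12 + 1)/(4·1 + 0) = 49/4; p² − 150·q² = 2401 − 2400 = 1.
  The first convergent with p² − 150·q² = 1 gives the fundamental solution (x₁, y₁) = (49, 4).
Step 2: Apply the recurrence (x_{n+1}, y_{n+1}) = (x₁x_n + 150y₁y_n, x₁y_n + y₁x_n) repeatedly.
  From (x_1, y_1) = (49, 4): x_2 = 49·49 + 150·4·4 = 4801; y_2 = 49·4 + 4·49 = 392.
  From (x_2, y_2) = (4801, 392): x_3 = 49·4801 + 150·4·392 = 470449; y_3 = 49·392 + 4·4801 = 38412.
  From (x_3, y_3) = (470449, 38412): x_4 = 49·470449 + 150·4·38412 = 46099201; y_4 = 49·38412 + 4·470449 = 3763984.
Step 3: Verify x_4² - 150·y_4² = 2125136332838401 - 2125136332838400 = 1 (should be 1). ✓

(x_1, y_1) = (49, 4); (x_4, y_4) = (46099201, 3763984).


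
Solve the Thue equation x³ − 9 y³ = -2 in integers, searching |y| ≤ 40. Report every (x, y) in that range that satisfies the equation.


The equation is x³ - 9y³ = -2. For fixed y, x³ = 9·y³ − 2, so a solution requires the RHS to be a perfect cube.
Strategy: iterate y from -40 to 40, compute RHS = 9·y³ − 2, and check whether it is a (positive or negative) perfect cube.
Check small values of y:
  y = 0: RHS = -2 is not a perfect cube.
  y = 1: RHS = 7 is not a perfect cube.
  y = -1: RHS = -11 is not a perfect cube.
  y = 2: RHS = 70 is not a perfect cube.
  y = -2: RHS = -74 is not a perfect cube.
  y = 3: RHS = 241 is not a perfect cube.
  y = -3: RHS = -245 is not a perfect cube.
Continuing the search up to |y| = 40 finds no solutions either.
No (x, y) in the scanned range satisfies the equation.

No integer solutions with |y| ≤ 40.


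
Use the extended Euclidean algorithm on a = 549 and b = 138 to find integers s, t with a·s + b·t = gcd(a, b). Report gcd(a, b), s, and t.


Euclidean algorithm on (549, 138) — divide until remainder is 0:
  549 = 3 · 138 + 135
  138 = 1 · 135 + 3
  135 = 45 · 3 + 0
gcd(549, 138) = 3.
Track Bezout coefficients alongside the remainders: start with r₀ = 549 = a·1 + b·0 (s = 1, t = 0) and r₁ = 138 = a·0 + b·1 (s = 0, t = 1); each new remainder r_{k+1} = r_{k-1} − q_k·r_k inherits s_{k+1} = s_{k-1} − q_k·s_k, t_{k+1} = t_{k-1} − q_k·t_k, so r_k = a·s_k + b·t_k at every step:
  q = 3: r = 135, s = 1 − 3·0 = 1, t = 0 − 3·1 = -3  (check: 549·1 + 138·(-3) = 135)
  q = 1: r = 3, s = 0 − 1·1 = -1, t = 1 − 1·(-3) = 4  (check: 549·(-1) + 138·4 = 3)
The row with r = 3 (the gcd) gives the Bezout coefficients s = -1, t = 4.
Result: 549 · (-1) + 138 · (4) = 3.

gcd(549, 138) = 3; s = -1, t = 4 (check: 549·(-1) + 138·4 = 3).


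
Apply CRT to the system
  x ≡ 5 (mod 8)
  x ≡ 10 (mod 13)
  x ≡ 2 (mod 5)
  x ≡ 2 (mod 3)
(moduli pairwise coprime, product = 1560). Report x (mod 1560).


Product of moduli M = 8 · 13 · 5 · 3 = 1560.
Merge one congruence at a time:
  Start: x ≡ 5 (mod 8).
  Combine with x ≡ 10 (mod 13); new modulus lcm = 104.
    Write x = 5 + 8·t and substitute into x ≡ 10 (mod 13): 8·t ≡ 10 − 5 = 5 (mod 13).
    The inverse of 8 mod 13 is 5 (since 8·5 = 40 = 3·13 + 1), so t ≡ 5·5 = 25 ≡ 12 (mod 13).
    Then x = 5 + 8·12 = 101, valid modulo lcm(8, 13) = 104: x ≡ 101 (mod 104).
  Combine with x ≡ 2 (mod 5); new modulus lcm = 520.
    Write x = 101 + 104·t and substitute into x ≡ 2 (mod 5): 104·t ≡ 2 − 101 = -99 (mod 5).
    Reduce coefficients mod 5: 4·t ≡ 1 (mod 5).
    The inverse of 4 mod 5 is 4 (since 4·4 = 16 = 3·5 + 1), so t ≡ 4·1 = 4 ≡ 4 (mod 5).
    Then x = 101 + 104·4 = 517, valid modulo lcm(104, 5) = 520: x ≡ 517 (mod 520).
  Combine with x ≡ 2 (mod 3); new modulus lcm = 1560.
    Write x = 517 + 520·t and substitute into x ≡ 2 (mod 3): 520·t ≡ 2 − 517 = -515 (mod 3).
    Reduce coefficients mod 3: 1·t ≡ 1 (mod 3).
    So t ≡ 1 (mod 3).
    Then x = 517 + 520·1 = 1037, valid modulo lcm(520, 3) = 1560: x ≡ 1037 (mod 1560).
Verify against each original: 1037 mod 8 = 5, 1037 mod 13 = 10, 1037 mod 5 = 2, 1037 mod 3 = 2.

x ≡ 1037 (mod 1560).


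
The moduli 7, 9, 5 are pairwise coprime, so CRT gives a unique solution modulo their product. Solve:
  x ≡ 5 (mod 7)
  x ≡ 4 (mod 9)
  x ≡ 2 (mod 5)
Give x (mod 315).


Moduli 7, 9, 5 are pairwise coprime; by CRT there is a unique solution modulo M = 7 · 9 · 5 = 315.
Solve pairwise, accumulating the modulus:
  Start with x ≡ 5 (mod 7).
  Combine with x ≡ 4 (mod 9): since gcd(7, 9) = 1, we get a unique residue mod 63.
    Write x = 5 + 7·t and substitute into x ≡ 4 (mod 9): 7·t ≡ 4 − 5 = -1 (mod 9).
    Reduce coefficients mod 9: 7·t ≡ 8 (mod 9).
    The inverse of 7 mod 9 is 4 (since 7·4 = 28 = 3·9 + 1), so t ≡ 4·8 = 32 ≡ 5 (mod 9).
    Then x = 5 + 7·5 = 40, valid modulo lcm(7, 9) = 63: x ≡ 40 (mod 63).
  Combine with x ≡ 2 (mod 5): since gcd(63, 5) = 1, we get a unique residue mod 315.
    Write x = 40 + 63·t and substitute into x ≡ 2 (mod 5): 63·t ≡ 2 − 40 = -38 (mod 5).
    Reduce coefficients mod 5: 3·t ≡ 2 (mod 5).
    The inverse of 3 mod 5 is 2 (since 3·2 = 6 = 1·5 + 1), so t ≡ 2·2 = 4 ≡ 4 (mod 5).
    Then x = 40 + 63·4 = 292, valid modulo lcm(63, 5) = 315: x ≡ 292 (mod 315).
Verify: 292 mod 7 = 5 ✓, 292 mod 9 = 4 ✓, 292 mod 5 = 2 ✓.

x ≡ 292 (mod 315).


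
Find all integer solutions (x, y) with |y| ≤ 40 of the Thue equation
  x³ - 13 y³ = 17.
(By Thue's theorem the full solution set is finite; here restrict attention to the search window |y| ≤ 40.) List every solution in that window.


The equation is x³ - 13y³ = 17. For fixed y, x³ = 13·y³ + 17, so a solution requires the RHS to be a perfect cube.
Strategy: iterate y from -40 to 40, compute RHS = 13·y³ + 17, and check whether it is a (positive or negative) perfect cube.
Check small values of y:
  y = 0: RHS = 17 is not a perfect cube.
  y = 1: RHS = 30 is not a perfect cube.
  y = -1: RHS = 4 is not a perfect cube.
  y = 2: RHS = 121 is not a perfect cube.
  y = -2: RHS = -87 is not a perfect cube.
  y = 3: RHS = 368 is not a perfect cube.
  y = -3: RHS = -334 is not a perfect cube.
Continuing the search up to |y| = 40 finds no solutions either.
No (x, y) in the scanned range satisfies the equation.

No integer solutions with |y| ≤ 40.


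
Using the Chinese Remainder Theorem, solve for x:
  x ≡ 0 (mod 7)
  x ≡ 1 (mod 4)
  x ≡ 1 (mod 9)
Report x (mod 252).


Moduli 7, 4, 9 are pairwise coprime; by CRT there is a unique solution modulo M = 7 · 4 · 9 = 252.
Solve pairwise, accumulating the modulus:
  Start with x ≡ 0 (mod 7).
  Combine with x ≡ 1 (mod 4): since gcd(7, 4) = 1, we get a unique residue mod 28.
    Write x = 0 + 7·t and substitute into x ≡ 1 (mod 4): 7·t ≡ 1 − 0 = 1 (mod 4).
    Reduce coefficients mod 4: 3·t ≡ 1 (mod 4).
    The inverse of 3 mod 4 is 3 (since 3·3 = 9 = 2·4 + 1), so t ≡ 3·1 = 3 ≡ 3 (mod 4).
    Then x = 0 + 7·3 = 21, valid modulo lcm(7, 4) = 28: x ≡ 21 (mod 28).
  Combine with x ≡ 1 (mod 9): since gcd(28, 9) = 1, we get a unique residue mod 252.
    Write x = 21 + 28·t and substitute into x ≡ 1 (mod 9): 28·t ≡ 1 − 21 = -20 (mod 9).
    Reduce coefficients mod 9: 1·t ≡ 7 (mod 9).
    So t ≡ 7 (mod 9).
    Then x = 21 + 28·7 = 217, valid modulo lcm(28, 9) = 252: x ≡ 217 (mod 252).
Verify: 217 mod 7 = 0 ✓, 217 mod 4 = 1 ✓, 217 mod 9 = 1 ✓.

x ≡ 217 (mod 252).


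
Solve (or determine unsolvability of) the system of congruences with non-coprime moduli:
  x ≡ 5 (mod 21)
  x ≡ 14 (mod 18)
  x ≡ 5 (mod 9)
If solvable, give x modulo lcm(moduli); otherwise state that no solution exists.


Moduli 21, 18, 9 are not pairwise coprime, so CRT works modulo lcm(m_i) when all pairwise compatibility conditions hold.
Pairwise compatibility: gcd(m_i, m_j) must divide a_i - a_j for every pair.
Merge one congruence at a time:
  Start: x ≡ 5 (mod 21).
  Combine with x ≡ 14 (mod 18): gcd(21, 18) = 3; 14 - 5 = 9, which IS divisible by 3, so compatible.
    Write x = 5 + 21·t and substitute into x ≡ 14 (mod 18): 21·t ≡ 14 − 5 = 9 (mod 18).
    Divide the congruence (and modulus) by g = 3: 7·t ≡ 3 (mod 6).
    Reduce coefficients mod 6: 1·t ≡ 3 (mod 6).
    So t ≡ 3 (mod 6).
    Then x = 5 + 21·3 = 68, valid modulo lcm(21, 18) = 126: x ≡ 68 (mod 126).
  Combine with x ≡ 5 (mod 9): gcd(126, 9) = 9; 5 - 68 = -63, which IS divisible by 9, so compatible.
    Write x = 68 + 126·t and substitute into x ≡ 5 (mod 9): 126·t ≡ 5 − 68 = -63 (mod 9).
    Divide the congruence (and modulus) by g = 9: 14·t ≡ -7 (mod 1).
    Modulo 1 every t works; take t = 0.
    Then x = 68 + 126·0 = 68, valid modulo lcm(126, 9) = 126: x ≡ 68 (mod 126).
Verify: 68 mod 21 = 5, 68 mod 18 = 14, 68 mod 9 = 5.

x ≡ 68 (mod 126).


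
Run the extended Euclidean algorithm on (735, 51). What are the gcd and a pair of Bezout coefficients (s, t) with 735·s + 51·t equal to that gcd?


Euclidean algorithm on (735, 51) — divide until remainder is 0:
  735 = 14 · 51 + 21
  51 = 2 · 21 + 9
  21 = 2 · 9 + 3
  9 = 3 · 3 + 0
gcd(735, 51) = 3.
Track Bezout coefficients alongside the remainders: start with r₀ = 735 = a·1 + b·0 (s = 1, t = 0) and r₁ = 51 = a·0 + b·1 (s = 0, t = 1); each new remainder r_{k+1} = r_{k-1} − q_k·r_k inherits s_{k+1} = s_{k-1} − q_k·s_k, t_{k+1} = t_{k-1} − q_k·t_k, so r_k = a·s_k + b·t_k at every step:
  q = 14: r = 21, s = 1 − 14·0 = 1, t = 0 − 14·1 = -14  (check: 735·1 + 51·(-14) = 21)
  q = 2: r = 9, s = 0 − 2·1 = -2, t = 1 − 2·(-14) = 29  (check: 735·(-2) + 51·29 = 9)
  q = 2: r = 3, s = 1 − 2·(-2) = 5, t = -14 − 2·29 = -72  (check: 735·5 + 51·(-72) = 3)
The row with r = 3 (the gcd) gives the Bezout coefficients s = 5, t = -72.
Result: 735 · (5) + 51 · (-72) = 3.

gcd(735, 51) = 3; s = 5, t = -72 (check: 735·5 + 51·(-72) = 3).


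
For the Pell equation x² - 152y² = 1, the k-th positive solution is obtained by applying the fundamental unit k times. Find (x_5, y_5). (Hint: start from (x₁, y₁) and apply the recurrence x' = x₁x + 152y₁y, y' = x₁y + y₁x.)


Step 1: Find the fundamental solution (x₁, y₁) of x² - 152y² = 1.
  Expand √152 as a continued fraction. a₀ = ⌊√152⌋ = 12; iterate m_{k+1} = d_k·a_k − m_k, d_{k+1} = (152 − m_{k+1}²)/d_k, a_{k+1} = ⌊(a₀ + m_{k+1})/d_{k+1}⌋ (starting m₀ = 0, d₀ = 1), with convergents p_k = a_k·p_{k-1} + p_{k-2}, q_k = a_k·q_{k-1} + q_{k-2} (p₋₁ = 1, q₋₁ = 0):
  k = 0: a₀ = 12; p₀/q₀ = 12/1; p₀² − 152·q₀² = 144 − 152 = -8.
  k = 1: m = 12, d = 8, a = ⌊(12 + 12)/8⌋ = 3; p/q = (3·12 + 1)/(3·1 + 0) = 37/3; p² − 152·q² = 1369 − 1368 = 1.
  The first convergent with p² − 152·q² = 1 gives the fundamental solution (x₁, y₁) = (37, 3).
Step 2: Apply the recurrence (x_{n+1}, y_{n+1}) = (x₁x_n + 152y₁y_n, x₁y_n + y₁x_n) repeatedly.
  From (x_1, y_1) = (37, 3): x_2 = 37·37 + 152·3·3 = 2737; y_2 = 37·3 + 3·37 = 222.
  From (x_2, y_2) = (2737, 222): x_3 = 37·2737 + 152·3·222 = 202501; y_3 = 37·222 + 3·2737 = 16425.
  From (x_3, y_3) = (202501, 16425): x_4 = 37·202501 + 152·3·16425 = 14982337; y_4 = 37·16425 + 3·202501 = 1215228.
  From (x_4, y_4) = (14982337, 1215228): x_5 = 37·14982337 + 152·3·1215228 = 1108490437; y_5 = 37·1215228 + 3·14982337 = 89910447.
Step 3: Verify x_5² - 152·y_5² = 1228751048920450969 - 1228751048920450968 = 1 (should be 1). ✓

(x_1, y_1) = (37, 3); (x_5, y_5) = (1108490437, 89910447).


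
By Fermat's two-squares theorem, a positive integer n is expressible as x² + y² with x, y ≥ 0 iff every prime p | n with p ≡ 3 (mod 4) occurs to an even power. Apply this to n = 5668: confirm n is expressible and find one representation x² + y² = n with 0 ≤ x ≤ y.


Step 1: Factor n = 5668 = 2^2 · 13 · 109.
Step 2: Check the mod-4 condition on each prime factor: 2 = 2 (special); 13 ≡ 1 (mod 4), exponent 1; 109 ≡ 1 (mod 4), exponent 1.
All primes ≡ 3 (mod 4) appear to even exponent (or don't appear), so by the two-squares theorem n IS expressible as a sum of two squares.
Step 3: Build a representation. Group n = k² · m with k = 2 and m = 13 · 109 = 1417 (a product of primes ≡ 1 (mod 4)); a representation of m scales to one of n via (k·x)² + (k·y)² = k²(x² + y²). Each prime p ≡ 1 (mod 4) is itself a sum of two squares; find a² by testing p − a² for a perfect square:
  13: 13 − 1² = 12, 13 − 2² = 9 = 3² ⇒ 13 = 2² + 3².
  109: 109 − 1² = 108, 109 − 2² = 105, 109 − 3² = 100 = 10² ⇒ 109 = 3² + 10².
  Combine using the Brahmagupta–Fibonacci identity (a² + b²)(c² + d²) = (ac − bd)² + (ad + bc)² = (ac + bd)² + (ad − bc)²:
  13 · 109 = 1417: from (2² + 3²)(3² + 10²), take (2·3 − 3·10, 2·10 + 3·3) = (6 − 30, 20 + 9) = (-24, 29); dropping signs (only squares matter) gives (24, 29); check 24² + 29² = 576 + 841 = 1417 ✓.
  Scale by k = 2: (2·24, 2·29) = (48, 58).
Step 4: Order so x ≤ y and verify: 48² + 58² = 2304 + 3364 = 5668 = n. ✓

n = 5668 = 48² + 58² (one valid representation with x ≤ y).


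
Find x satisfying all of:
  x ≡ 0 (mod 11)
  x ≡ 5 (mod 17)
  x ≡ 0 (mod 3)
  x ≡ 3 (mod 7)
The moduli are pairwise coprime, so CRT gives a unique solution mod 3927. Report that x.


Product of moduli M = 11 · 17 · 3 · 7 = 3927.
Merge one congruence at a time:
  Start: x ≡ 0 (mod 11).
  Combine with x ≡ 5 (mod 17); new modulus lcm = 187.
    Write x = 0 + 11·t and substitute into x ≡ 5 (mod 17): 11·t ≡ 5 − 0 = 5 (mod 17).
    The inverse of 11 mod 17 is 14 (since 11·14 = 154 = 9·17 + 1), so t ≡ 14·5 = 70 ≡ 2 (mod 17).
    Then x = 0 + 11·2 = 22, valid modulo lcm(11, 17) = 187: x ≡ 22 (mod 187).
  Combine with x ≡ 0 (mod 3); new modulus lcm = 561.
    Write x = 22 + 187·t and substitute into x ≡ 0 (mod 3): 187·t ≡ 0 − 22 = -22 (mod 3).
    Reduce coefficients mod 3: 1·t ≡ 2 (mod 3).
    So t ≡ 2 (mod 3).
    Then x = 22 + 187·2 = 396, valid modulo lcm(187, 3) = 561: x ≡ 396 (mod 561).
  Combine with x ≡ 3 (mod 7); new modulus lcm = 3927.
    Write x = 396 + 561·t and substitute into x ≡ 3 (mod 7): 561·t ≡ 3 − 396 = -393 (mod 7).
    Reduce coefficients mod 7: 1·t ≡ 6 (mod 7).
    So t ≡ 6 (mod 7).
    Then x = 396 + 561·6 = 3762, valid modulo lcm(561, 7) = 3927: x ≡ 3762 (mod 3927).
Verify against each original: 3762 mod 11 = 0, 3762 mod 17 = 5, 3762 mod 3 = 0, 3762 mod 7 = 3.

x ≡ 3762 (mod 3927).


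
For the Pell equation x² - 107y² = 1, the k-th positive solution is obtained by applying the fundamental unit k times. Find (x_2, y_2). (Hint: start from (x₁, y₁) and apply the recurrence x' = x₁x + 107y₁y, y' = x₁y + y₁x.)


Step 1: Find the fundamental solution (x₁, y₁) of x² - 107y² = 1.
  Expand √107 as a continued fraction. a₀ = ⌊√107⌋ = 10; iterate m_{k+1} = d_k·a_k − m_k, d_{k+1} = (107 − m_{k+1}²)/d_k, a_{k+1} = ⌊(a₀ + m_{k+1})/d_{k+1}⌋ (starting m₀ = 0, d₀ = 1), with convergents p_k = a_k·p_{k-1} + p_{k-2}, q_k = a_k·q_{k-1} + q_{k-2} (p₋₁ = 1, q₋₁ = 0):
  k = 0: a₀ = 10; p₀/q₀ = 10/1; p₀² − 107·q₀² = 100 − 107 = -7.
  k = 1: m = 10, d = 7, a = ⌊(10 + 10)/7⌋ = 2; p/q = (2·10 + 1)/(2·1 + 0) = 21/2; p² − 107·q² = 441 − 428 = 13.
  k = 2: m = 4, d = 13, a = ⌊(10 + 4)/13⌋ = 1; p/q = (1·21 + 10)/(1·2 + 1) = 31/3; p² − 107·q² = 961 − 963 = -2.
  k = 3: m = 9, d = 2, a = ⌊(10 + 9)/2⌋ = 9; p/q = (9·31 + 21)/(9·3 + 2) = 300/29; p² − 107·q² = 90000 − 89987 = 13.
  k = 4: m = 9, d = 13, a = ⌊(10 + 9)/13⌋ = 1; p/q = (1·300 + 31)/(1·29 + 3) = 331/32; p² − 107·q² = 109561 − 109568 = -7.
  k = 5: m = 4, d = 7, a = ⌊(10 + 4)/7⌋ = 2; p/q = (2·331 + 300)/(2·32 + 29) = 962/93; p² − 107·q² = 925444 − 925443 = 1.
  The first convergent with p² − 107·q² = 1 gives the fundamental solution (x₁, y₁) = (962, 93).
Step 2: Apply the recurrence (x_{n+1}, y_{n+1}) = (x₁x_n + 107y₁y_n, x₁y_n + y₁x_n) repeatedly.
  From (x_1, y_1) = (962, 93): x_2 = 962·962 + 107·93·93 = 1850887; y_2 = 962·93 + 93·962 = 178932.
Step 3: Verify x_2² - 107·y_2² = 3425782686769 - 3425782686768 = 1 (should be 1). ✓

(x_1, y_1) = (962, 93); (x_2, y_2) = (1850887, 178932).


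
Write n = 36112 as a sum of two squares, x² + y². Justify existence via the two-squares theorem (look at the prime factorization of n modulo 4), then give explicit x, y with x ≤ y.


Step 1: Factor n = 36112 = 2^4 · 37 · 61.
Step 2: Check the mod-4 condition on each prime factor: 2 = 2 (special); 37 ≡ 1 (mod 4), exponent 1; 61 ≡ 1 (mod 4), exponent 1.
All primes ≡ 3 (mod 4) appear to even exponent (or don't appear), so by the two-squares theorem n IS expressible as a sum of two squares.
Step 3: Build a representation. Group n = k² · m with k = 4 and m = 37 · 61 = 2257 (a product of primes ≡ 1 (mod 4)); a representation of m scales to one of n via (k·x)² + (k·y)² = k²(x² + y²). Each prime p ≡ 1 (mod 4) is itself a sum of two squares; find a² by testing p − a² for a perfect square:
  37: 37 − 1² = 36 = 6² ⇒ 37 = 1² + 6².
  61: 61 − 1² = 60, 61 − 2² = 57, 61 − 3² = 52, 61 − 4² = 45, 61 − 5² = 36 = 6² ⇒ 61 = 5² + 6².
  Combine using the Brahmagupta–Fibonacci identity (a² + b²)(c² + d²) = (ac − bd)² + (ad + bc)² = (ac + bd)² + (ad − bc)²:
  37 · 61 = 2257: from (1² + 6²)(5² + 6²), take (1·5 − 6·6, 1·6 + 6·5) = (5 − 36, 6 + 30) = (-31, 36); dropping signs (only squares matter) gives (31, 36); check 31² + 36² = 961 + 1296 = 2257 ✓.
  Scale by k = 4: (4·31, 4·36) = (124, 144).
Step 4: Order so x ≤ y and verify: 124² + 144² = 15376 + 20736 = 36112 = n. ✓

n = 36112 = 124² + 144² (one valid representation with x ≤ y).


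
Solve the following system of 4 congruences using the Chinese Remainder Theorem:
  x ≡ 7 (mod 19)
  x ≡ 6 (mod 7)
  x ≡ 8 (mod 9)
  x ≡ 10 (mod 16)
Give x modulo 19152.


Product of moduli M = 19 · 7 · 9 · 16 = 19152.
Merge one congruence at a time:
  Start: x ≡ 7 (mod 19).
  Combine with x ≡ 6 (mod 7); new modulus lcm = 133.
    Write x = 7 + 19·t and substitute into x ≡ 6 (mod 7): 19·t ≡ 6 − 7 = -1 (mod 7).
    Reduce coefficients mod 7: 5·t ≡ 6 (mod 7).
    The inverse of 5 mod 7 is 3 (since 5·3 = 15 = 2·7 + 1), so t ≡ 3·6 = 18 ≡ 4 (mod 7).
    Then x = 7 + 19·4 = 83, valid modulo lcm(19, 7) = 133: x ≡ 83 (mod 133).
  Combine with x ≡ 8 (mod 9); new modulus lcm = 1197.
    Write x = 83 + 133·t and substitute into x ≡ 8 (mod 9): 133·t ≡ 8 − 83 = -75 (mod 9).
    Reduce coefficients mod 9: 7·t ≡ 6 (mod 9).
    The inverse of 7 mod 9 is 4 (since 7·4 = 28 = 3·9 + 1), so t ≡ 4·6 = 24 ≡ 6 (mod 9).
    Then x = 83 + 133·6 = 881, valid modulo lcm(133, 9) = 1197: x ≡ 881 (mod 1197).
  Combine with x ≡ 10 (mod 16); new modulus lcm = 19152.
    Write x = 881 + 1197·t and substitute into x ≡ 10 (mod 16): 1197·t ≡ 10 − 881 = -871 (mod 16).
    Reduce coefficients mod 16: 13·t ≡ 9 (mod 16).
    The inverse of 13 mod 16 is 5 (since 13·5 = 65 = 4·16 + 1), so t ≡ 5·9 = 45 ≡ 13 (mod 16).
    Then x = 881 + 1197·13 = 16442, valid modulo lcm(1197, 16) = 19152: x ≡ 16442 (mod 19152).
Verify against each original: 16442 mod 19 = 7, 16442 mod 7 = 6, 16442 mod 9 = 8, 16442 mod 16 = 10.

x ≡ 16442 (mod 19152).
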